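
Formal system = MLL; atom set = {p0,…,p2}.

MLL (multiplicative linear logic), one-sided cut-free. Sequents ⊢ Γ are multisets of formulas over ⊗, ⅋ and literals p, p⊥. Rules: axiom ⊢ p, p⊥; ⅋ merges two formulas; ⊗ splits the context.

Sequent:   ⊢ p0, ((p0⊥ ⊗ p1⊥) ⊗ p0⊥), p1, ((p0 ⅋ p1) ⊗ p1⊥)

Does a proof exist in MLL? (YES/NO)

Derivation trace:
[⊗]  ⊢ p0, ((p0⊥ ⊗ p1⊥) ⊗ p0⊥), p1, ((p0 ⅋ p1) ⊗ p1⊥)
  [⅋]  ⊢ p0, ((p0⊥ ⊗ p1⊥) ⊗ p0⊥), (p0 ⅋ p1)
    [⊗]  ⊢ p0, p1, p0, ((p0⊥ ⊗ p1⊥) ⊗ p0⊥)
      [⊗]  ⊢ p0, p1, (p0⊥ ⊗ p1⊥)
        [Ax]  ⊢ p0, p0⊥
        [Ax]  ⊢ p1, p1⊥
      [Ax]  ⊢ p0, p0⊥
  [Ax]  ⊢ p1, p1⊥

Result: YES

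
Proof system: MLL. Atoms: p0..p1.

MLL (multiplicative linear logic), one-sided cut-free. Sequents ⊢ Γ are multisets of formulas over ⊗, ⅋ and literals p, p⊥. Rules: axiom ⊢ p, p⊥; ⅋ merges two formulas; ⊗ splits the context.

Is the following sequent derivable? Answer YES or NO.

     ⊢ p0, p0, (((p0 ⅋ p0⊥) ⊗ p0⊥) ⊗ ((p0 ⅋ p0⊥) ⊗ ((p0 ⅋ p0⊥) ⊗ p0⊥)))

Derivation trace:
[⊗]  ⊢ p0, p0, (((p0 ⅋ p0⊥) ⊗ p0⊥) ⊗ ((p0 ⅋ p0⊥) ⊗ ((p0 ⅋ p0⊥) ⊗ p0⊥)))
  [⊗]  ⊢ p0, ((p0 ⅋ p0⊥) ⊗ p0⊥)
    [⅋]  ⊢ (p0 ⅋ p0⊥)
      [Ax]  ⊢ p0, p0⊥
    [Ax]  ⊢ p0, p0⊥
  [⊗]  ⊢ p0, ((p0 ⅋ p0⊥) ⊗ ((p0 ⅋ p0⊥) ⊗ p0⊥))
    [⅋]  ⊢ (p0 ⅋ p0⊥)
      [Ax]  ⊢ p0, p0⊥
    [⊗]  ⊢ p0, ((p0 ⅋ p0⊥) ⊗ p0⊥)
      [⅋]  ⊢ (p0 ⅋ p0⊥)
        [Ax]  ⊢ p0, p0⊥
      [Ax]  ⊢ p0, p0⊥

Result: YES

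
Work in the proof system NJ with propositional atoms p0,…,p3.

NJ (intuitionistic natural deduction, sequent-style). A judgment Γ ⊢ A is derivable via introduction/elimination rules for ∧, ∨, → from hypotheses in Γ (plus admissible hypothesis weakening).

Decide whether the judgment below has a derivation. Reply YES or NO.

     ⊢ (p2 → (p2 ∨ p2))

Derivation trace:
[→I]  ⊢ (p2 → (p2 ∨ p2))
  [∨I₂] p2 ⊢ (p2 ∨ p2)
    [Ax] p2 ⊢ p2

Result: YES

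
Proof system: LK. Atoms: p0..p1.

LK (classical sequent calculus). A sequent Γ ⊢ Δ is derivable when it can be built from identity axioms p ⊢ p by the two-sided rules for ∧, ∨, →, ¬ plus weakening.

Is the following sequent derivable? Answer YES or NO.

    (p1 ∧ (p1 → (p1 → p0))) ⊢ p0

Derivation (root first):
[∧L] (p1 ∧ (p1 → (p1 → p0))) ⊢ p0
  [→L] p1, (p1 → (p1 → p0)) ⊢ p0
    [Ax] p1 ⊢ p1
    [WR] p1, (p1 → p0) ⊢ p0, p0
      [→L] p1, (p1 → p0) ⊢ p0
        [Ax] p1 ⊢ p1
        [Ax] p0 ⊢ p0

Result: YES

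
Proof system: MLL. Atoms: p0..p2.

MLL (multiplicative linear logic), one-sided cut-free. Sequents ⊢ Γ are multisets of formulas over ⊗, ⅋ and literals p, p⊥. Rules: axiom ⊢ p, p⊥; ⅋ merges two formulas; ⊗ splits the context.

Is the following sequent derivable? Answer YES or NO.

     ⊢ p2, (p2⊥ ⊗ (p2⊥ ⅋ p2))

Derivation (root first):
[⊗]  ⊢ p2, (p2⊥ ⊗ (p2⊥ ⅋ p2))
  [Ax]  ⊢ p2, p2⊥
  [⅋]  ⊢ (p2⊥ ⅋ p2)
    [Ax]  ⊢ p2, p2⊥

Result: YES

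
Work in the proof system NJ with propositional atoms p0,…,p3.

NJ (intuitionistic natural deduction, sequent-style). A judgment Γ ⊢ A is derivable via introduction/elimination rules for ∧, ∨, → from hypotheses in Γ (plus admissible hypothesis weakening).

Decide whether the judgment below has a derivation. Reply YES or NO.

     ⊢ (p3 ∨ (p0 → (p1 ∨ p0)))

Derivation (root first):
[∨I₂]  ⊢ (p3 ∨ (p0 → (p1 ∨ p0)))
  [→I]  ⊢ (p0 → (p1 ∨ p0))
    [∨I₂] p0 ⊢ (p1 ∨ p0)
      [Ax] p0 ⊢ p0

Result: YES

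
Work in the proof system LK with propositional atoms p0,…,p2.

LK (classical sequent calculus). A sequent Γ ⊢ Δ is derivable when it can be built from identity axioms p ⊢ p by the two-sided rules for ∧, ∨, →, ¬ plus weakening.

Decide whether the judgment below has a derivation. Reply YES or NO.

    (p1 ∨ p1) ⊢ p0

Enumerate valuations to refute Γ ⊢ Δ:
  v=000: Γ:[(p1 ∨ p1)=F] Δ:[p0=F] refutes=False
  v=001: Γ:[(p1 ∨ p1)=F] Δ:[p0=F] refutes=False
  v=010: Γ:[(p1 ∨ p1)=T] Δ:[p0=F] refutes=True  ← countermodel

Result: NO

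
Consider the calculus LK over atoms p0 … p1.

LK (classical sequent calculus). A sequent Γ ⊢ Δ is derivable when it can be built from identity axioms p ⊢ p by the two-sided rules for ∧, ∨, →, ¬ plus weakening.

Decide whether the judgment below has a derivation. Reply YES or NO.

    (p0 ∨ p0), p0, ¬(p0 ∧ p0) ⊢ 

Derivation (root first):
[¬L] (p0 ∨ p0), p0, ¬(p0 ∧ p0) ⊢ 
  [∧R] (p0 ∨ p0), p0 ⊢ (p0 ∧ p0)
    [Ax] p0 ⊢ p0
    [∨L] (p0 ∨ p0) ⊢ p0
      [Ax] p0 ⊢ p0
      [Ax] p0 ⊢ p0

Result: YES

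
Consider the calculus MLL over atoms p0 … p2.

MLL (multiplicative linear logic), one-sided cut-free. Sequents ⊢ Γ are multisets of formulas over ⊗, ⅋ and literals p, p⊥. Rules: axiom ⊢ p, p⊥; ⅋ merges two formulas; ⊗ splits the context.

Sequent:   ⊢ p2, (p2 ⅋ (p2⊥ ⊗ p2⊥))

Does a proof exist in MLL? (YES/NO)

Proof tree:
[⅋]  ⊢ p2, (p2 ⅋ (p2⊥ ⊗ p2⊥))
  [⊗]  ⊢ p2, p2, (p2⊥ ⊗ p2⊥)
    [Ax]  ⊢ p2, p2⊥
    [Ax]  ⊢ p2, p2⊥

Result: YES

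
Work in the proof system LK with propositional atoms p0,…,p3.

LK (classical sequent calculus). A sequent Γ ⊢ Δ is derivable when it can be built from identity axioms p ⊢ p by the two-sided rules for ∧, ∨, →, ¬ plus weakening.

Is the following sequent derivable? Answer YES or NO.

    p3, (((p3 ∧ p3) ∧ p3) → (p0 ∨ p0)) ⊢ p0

Derivation (root first):
[→L] p3, (((p3 ∧ p3) ∧ p3) → (p0 ∨ p0)) ⊢ p0
  [∧R] p3 ⊢ ((p3 ∧ p3) ∧ p3)
    [∧R] p3 ⊢ (p3 ∧ p3)
      [Ax] p3 ⊢ p3
      [Ax] p3 ⊢ p3
    [Ax] p3 ⊢ p3
  [∨L] (p0 ∨ p0) ⊢ p0
    [Ax] p0 ⊢ p0
    [Ax] p0 ⊢ p0

Result: YES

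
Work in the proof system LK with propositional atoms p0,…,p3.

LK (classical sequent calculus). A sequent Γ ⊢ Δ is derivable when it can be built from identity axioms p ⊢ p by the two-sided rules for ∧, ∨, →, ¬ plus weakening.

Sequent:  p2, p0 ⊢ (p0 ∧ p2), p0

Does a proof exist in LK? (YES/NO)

Proof tree:
[WR] p2, p0 ⊢ (p0 ∧ p2), p0
  [∧R] p2, p0 ⊢ (p0 ∧ p2)
    [Ax] p0 ⊢ p0
    [Ax] p2 ⊢ p2

Result: YES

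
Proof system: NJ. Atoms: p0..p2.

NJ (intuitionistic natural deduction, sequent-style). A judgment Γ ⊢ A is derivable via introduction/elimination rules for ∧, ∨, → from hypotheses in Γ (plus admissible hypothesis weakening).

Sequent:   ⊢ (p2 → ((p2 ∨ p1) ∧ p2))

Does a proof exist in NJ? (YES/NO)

Derivation (root first):
[→I]  ⊢ (p2 → ((p2 ∨ p1) ∧ p2))
  [∧I] p2 ⊢ ((p2 ∨ p1) ∧ p2)
    [∨I₁] p2 ⊢ (p2 ∨ p1)
      [Ax] p2 ⊢ p2
    [Ax] p2 ⊢ p2

Result: YES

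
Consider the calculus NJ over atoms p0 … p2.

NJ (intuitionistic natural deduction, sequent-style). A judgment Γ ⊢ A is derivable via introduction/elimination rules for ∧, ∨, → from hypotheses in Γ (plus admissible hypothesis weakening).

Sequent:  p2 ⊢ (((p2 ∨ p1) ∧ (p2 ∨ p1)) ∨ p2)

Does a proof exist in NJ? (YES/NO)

Derivation (root first):
[∨I₁] p2 ⊢ (((p2 ∨ p1) ∧ (p2 ∨ p1)) ∨ p2)
  [∧I] p2 ⊢ ((p2 ∨ p1) ∧ (p2 ∨ p1))
    [∨I₁] p2 ⊢ (p2 ∨ p1)
      [Ax] p2 ⊢ p2
    [∨I₁] p2 ⊢ (p2 ∨ p1)
      [Ax] p2 ⊢ p2

Result: YES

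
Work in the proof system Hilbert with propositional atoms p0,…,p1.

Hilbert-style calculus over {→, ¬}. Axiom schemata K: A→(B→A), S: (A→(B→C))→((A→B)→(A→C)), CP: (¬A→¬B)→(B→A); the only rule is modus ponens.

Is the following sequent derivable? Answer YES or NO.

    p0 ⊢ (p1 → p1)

Proof tree:
[MP] p0 ⊢ (p1 → p1)
  [MP]  ⊢ ((p1 → p0) → (p1 → p1))
    [S]  ⊢ ((p1 → (p0 → p1)) → ((p1 → p0) → (p1 → p1)))
    [K]  ⊢ (p1 → (p0 → p1))
  [MP] p0 ⊢ (p1 → p0)
    [K]  ⊢ (p0 → (p1 → p0))
    [Hyp] p0 ⊢ p0

Result: YES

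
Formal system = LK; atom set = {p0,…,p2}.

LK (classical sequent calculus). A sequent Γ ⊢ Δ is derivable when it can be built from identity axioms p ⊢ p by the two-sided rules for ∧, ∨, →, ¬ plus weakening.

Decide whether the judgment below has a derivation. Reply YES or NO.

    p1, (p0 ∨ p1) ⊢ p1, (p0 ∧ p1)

Proof tree:
[∧R] p1, (p0 ∨ p1) ⊢ p1, (p0 ∧ p1)
  [∨L] (p0 ∨ p1) ⊢ p1, p0
    [Ax] p0 ⊢ p0
    [Ax] p1 ⊢ p1
  [Ax] p1 ⊢ p1

Result: YES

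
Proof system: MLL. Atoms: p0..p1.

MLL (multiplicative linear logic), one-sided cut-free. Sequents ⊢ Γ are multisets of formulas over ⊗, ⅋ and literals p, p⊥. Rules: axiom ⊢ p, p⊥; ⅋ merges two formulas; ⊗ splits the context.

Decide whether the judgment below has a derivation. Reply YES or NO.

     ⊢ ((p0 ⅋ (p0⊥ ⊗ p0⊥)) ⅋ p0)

Proof tree:
[⅋]  ⊢ ((p0 ⅋ (p0⊥ ⊗ p0⊥)) ⅋ p0)
  [⅋]  ⊢ p0, (p0 ⅋ (p0⊥ ⊗ p0⊥))
    [⊗]  ⊢ p0, p0, (p0⊥ ⊗ p0⊥)
      [Ax]  ⊢ p0, p0⊥
      [Ax]  ⊢ p0, p0⊥

Result: YES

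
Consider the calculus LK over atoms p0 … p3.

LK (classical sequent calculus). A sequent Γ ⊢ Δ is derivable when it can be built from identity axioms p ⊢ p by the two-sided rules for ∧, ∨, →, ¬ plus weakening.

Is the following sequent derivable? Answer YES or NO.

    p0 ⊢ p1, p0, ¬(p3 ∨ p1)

Derivation (root first):
[¬R] p0 ⊢ p1, p0, ¬(p3 ∨ p1)
  [∨L] p0, (p3 ∨ p1) ⊢ p1, p0
    [WL] p0, p3 ⊢ p0
      [Ax] p0 ⊢ p0
    [Ax] p1 ⊢ p1

Result: YES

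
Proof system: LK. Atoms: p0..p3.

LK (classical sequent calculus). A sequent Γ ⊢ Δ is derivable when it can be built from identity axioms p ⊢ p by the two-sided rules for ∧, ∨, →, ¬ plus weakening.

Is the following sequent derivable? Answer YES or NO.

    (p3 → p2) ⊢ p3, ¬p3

Derivation (root first):
[¬R] (p3 → p2) ⊢ p3, ¬p3
  [→L] p3, (p3 → p2) ⊢ p3
    [Ax] p3 ⊢ p3
    [WL] p3, p2 ⊢ p3
      [Ax] p3 ⊢ p3

Result: YES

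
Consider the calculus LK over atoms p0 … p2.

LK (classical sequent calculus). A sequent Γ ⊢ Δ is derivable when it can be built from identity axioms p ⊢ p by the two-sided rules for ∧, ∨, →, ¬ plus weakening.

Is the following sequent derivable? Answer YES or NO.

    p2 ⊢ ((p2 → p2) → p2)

Derivation (root first):
[→R] p2 ⊢ ((p2 → p2) → p2)
  [→L] p2, (p2 → p2) ⊢ p2
    [Ax] p2 ⊢ p2
    [Ax] p2 ⊢ p2

Result: YES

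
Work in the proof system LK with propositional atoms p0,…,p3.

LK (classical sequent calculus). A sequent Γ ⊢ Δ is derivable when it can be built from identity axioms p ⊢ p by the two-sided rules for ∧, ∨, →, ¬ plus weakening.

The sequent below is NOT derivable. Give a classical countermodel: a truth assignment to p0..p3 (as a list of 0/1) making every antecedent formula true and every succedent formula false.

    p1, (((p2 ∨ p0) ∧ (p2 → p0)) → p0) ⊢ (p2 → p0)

Enumerate valuations to refute Γ ⊢ Δ:
  v=0000: Γ:[p1=F, (((p2 ∨ p0) ∧ (p2 → p0)) → p0)=T] Δ:[(p2 → p0)=T] refutes=False
  v=0001: Γ:[p1=F, (((p2 ∨ p0) ∧ (p2 → p0)) → p0)=T] Δ:[(p2 → p0)=T] refutes=False
  v=0010: Γ:[p1=F, (((p2 ∨ p0) ∧ (p2 → p0)) → p0)=T] Δ:[(p2 → p0)=F] refutes=False
  v=0011: Γ:[p1=F, (((p2 ∨ p0) ∧ (p2 → p0)) → p0)=T] Δ:[(p2 → p0)=F] refutes=False
  v=0100: Γ:[p1=T, (((p2 ∨ p0) ∧ (p2 → p0)) → p0)=T] Δ:[(p2 → p0)=T] refutes=False
  v=0101: Γ:[p1=T, (((p2 ∨ p0) ∧ (p2 → p0)) → p0)=T] Δ:[(p2 → p0)=T] refutes=False
  v=0110: Γ:[p1=T, (((p2 ∨ p0) ∧ (p2 → p0)) → p0)=T] Δ:[(p2 → p0)=F] refutes=True  ← countermodel

Result: [0, 1, 1, 0]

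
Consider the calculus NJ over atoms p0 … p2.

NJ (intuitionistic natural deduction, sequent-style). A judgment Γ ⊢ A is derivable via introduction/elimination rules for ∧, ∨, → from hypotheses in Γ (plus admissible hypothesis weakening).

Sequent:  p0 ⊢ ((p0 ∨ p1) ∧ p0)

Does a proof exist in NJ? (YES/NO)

Derivation (root first):
[∧I] p0 ⊢ ((p0 ∨ p1) ∧ p0)
  [∨I₁] p0 ⊢ (p0 ∨ p1)
    [Ax] p0 ⊢ p0
  [Ax] p0 ⊢ p0

Result: YES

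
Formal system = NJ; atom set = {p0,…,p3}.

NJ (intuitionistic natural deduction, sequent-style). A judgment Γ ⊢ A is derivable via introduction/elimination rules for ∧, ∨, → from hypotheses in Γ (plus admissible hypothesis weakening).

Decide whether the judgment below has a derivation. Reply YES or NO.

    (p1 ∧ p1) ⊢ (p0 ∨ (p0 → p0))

Derivation trace:
[∨I₂] (p1 ∧ p1) ⊢ (p0 ∨ (p0 → p0))
  [Wk] (p1 ∧ p1) ⊢ (p0 → p0)
    [→I]  ⊢ (p0 → p0)
      [Ax] p0 ⊢ p0

Result: YES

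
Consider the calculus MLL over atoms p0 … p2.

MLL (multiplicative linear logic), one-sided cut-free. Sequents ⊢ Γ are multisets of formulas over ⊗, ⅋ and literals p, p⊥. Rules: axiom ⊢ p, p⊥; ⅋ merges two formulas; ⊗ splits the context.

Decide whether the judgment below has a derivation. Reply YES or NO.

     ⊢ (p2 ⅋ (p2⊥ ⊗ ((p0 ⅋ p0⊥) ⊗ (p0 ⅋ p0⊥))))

Derivation (root first):
[⅋]  ⊢ (p2 ⅋ (p2⊥ ⊗ ((p0 ⅋ p0⊥) ⊗ (p0 ⅋ p0⊥))))
  [⊗]  ⊢ p2, (p2⊥ ⊗ ((p0 ⅋ p0⊥) ⊗ (p0 ⅋ p0⊥)))
    [Ax]  ⊢ p2, p2⊥
    [⊗]  ⊢ ((p0 ⅋ p0⊥) ⊗ (p0 ⅋ p0⊥))
      [⅋]  ⊢ (p0 ⅋ p0⊥)
        [Ax]  ⊢ p0, p0⊥
      [⅋]  ⊢ (p0 ⅋ p0⊥)
        [Ax]  ⊢ p0, p0⊥

Result: YES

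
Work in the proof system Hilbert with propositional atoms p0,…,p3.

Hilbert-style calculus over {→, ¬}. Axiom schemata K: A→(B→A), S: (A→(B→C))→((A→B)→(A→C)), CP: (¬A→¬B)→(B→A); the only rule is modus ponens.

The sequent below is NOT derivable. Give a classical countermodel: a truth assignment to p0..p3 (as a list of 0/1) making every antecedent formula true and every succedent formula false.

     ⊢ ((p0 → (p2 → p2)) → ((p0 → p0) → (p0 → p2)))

Enumerate valuations to refute Γ ⊢ Δ:
  v=0000: Γ:[] Δ:[((p0 → (p2 → p2)) → ((p0 → p0) → (p0 → p2)))=T] refutes=False
  v=0001: Γ:[] Δ:[((p0 → (p2 → p2)) → ((p0 → p0) → (p0 → p2)))=T] refutes=False
  v=0010: Γ:[] Δ:[((p0 → (p2 → p2)) → ((p0 → p0) → (p0 → p2)))=T] refutes=False
  v=0011: Γ:[] Δ:[((p0 → (p2 → p2)) → ((p0 → p0) → (p0 → p2)))=T] refutes=False
  v=0100: Γ:[] Δ:[((p0 → (p2 → p2)) → ((p0 → p0) → (p0 → p2)))=T] refutes=False
  v=0101: Γ:[] Δ:[((p0 → (p2 → p2)) → ((p0 → p0) → (p0 → p2)))=T] refutes=False
  v=0110: Γ:[] Δ:[((p0 → (p2 → p2)) → ((p0 → p0) → (p0 → p2)))=T] refutes=False
  v=0111: Γ:[] Δ:[((p0 → (p2 → p2)) → ((p0 → p0) → (p0 → p2)))=T] refutes=False
  v=1000: Γ:[] Δ:[((p0 → (p2 → p2)) → ((p0 → p0) → (p0 → p2)))=F] refutes=True  ← countermodel

Result: [1, 0, 0, 0]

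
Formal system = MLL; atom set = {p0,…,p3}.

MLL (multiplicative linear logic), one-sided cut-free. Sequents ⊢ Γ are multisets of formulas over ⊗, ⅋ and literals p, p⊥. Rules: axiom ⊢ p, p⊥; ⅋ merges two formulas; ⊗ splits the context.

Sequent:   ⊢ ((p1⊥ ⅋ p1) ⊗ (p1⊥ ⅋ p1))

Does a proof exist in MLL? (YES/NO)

Derivation trace:
[⊗]  ⊢ ((p1⊥ ⅋ p1) ⊗ (p1⊥ ⅋ p1))
  [⅋]  ⊢ (p1⊥ ⅋ p1)
    [Ax]  ⊢ p1, p1⊥
  [⅋]  ⊢ (p1⊥ ⅋ p1)
    [Ax]  ⊢ p1, p1⊥

Result: YES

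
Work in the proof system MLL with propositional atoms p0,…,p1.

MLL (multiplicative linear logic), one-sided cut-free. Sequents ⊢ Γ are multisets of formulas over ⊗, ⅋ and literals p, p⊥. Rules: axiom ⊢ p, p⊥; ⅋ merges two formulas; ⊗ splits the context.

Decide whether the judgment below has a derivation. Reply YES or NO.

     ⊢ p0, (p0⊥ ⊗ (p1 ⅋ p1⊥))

Proof tree:
[⊗]  ⊢ p0, (p0⊥ ⊗ (p1 ⅋ p1⊥))
  [Ax]  ⊢ p0, p0⊥
  [⅋]  ⊢ (p1 ⅋ p1⊥)
    [Ax]  ⊢ p1, p1⊥

Result: YES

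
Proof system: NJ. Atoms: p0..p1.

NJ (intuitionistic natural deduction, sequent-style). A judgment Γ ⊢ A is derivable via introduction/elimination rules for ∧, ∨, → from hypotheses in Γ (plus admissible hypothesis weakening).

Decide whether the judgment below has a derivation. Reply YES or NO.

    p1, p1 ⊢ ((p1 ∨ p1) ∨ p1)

Proof tree:
[∨I₁] p1, p1 ⊢ ((p1 ∨ p1) ∨ p1)
  [Wk] p1, p1 ⊢ (p1 ∨ p1)
    [∨I₁] p1 ⊢ (p1 ∨ p1)
      [Ax] p1 ⊢ p1

Result: YES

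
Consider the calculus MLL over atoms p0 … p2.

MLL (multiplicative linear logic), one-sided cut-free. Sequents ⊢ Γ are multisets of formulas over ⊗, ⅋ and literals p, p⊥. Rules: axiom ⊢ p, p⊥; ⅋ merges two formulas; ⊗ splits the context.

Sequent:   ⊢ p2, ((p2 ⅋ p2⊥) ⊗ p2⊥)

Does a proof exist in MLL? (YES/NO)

Derivation trace:
[⊗]  ⊢ p2, ((p2 ⅋ p2⊥) ⊗ p2⊥)
  [⅋]  ⊢ (p2 ⅋ p2⊥)
    [Ax]  ⊢ p2, p2⊥
  [Ax]  ⊢ p2, p2⊥

Result: YES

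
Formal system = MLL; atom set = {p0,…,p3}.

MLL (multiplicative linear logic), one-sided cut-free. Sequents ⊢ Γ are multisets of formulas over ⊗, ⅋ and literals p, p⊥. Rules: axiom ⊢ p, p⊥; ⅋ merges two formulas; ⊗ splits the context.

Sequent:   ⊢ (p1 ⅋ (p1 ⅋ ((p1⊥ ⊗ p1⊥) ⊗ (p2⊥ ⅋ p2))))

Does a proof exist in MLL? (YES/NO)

Derivation (root first):
[⅋]  ⊢ (p1 ⅋ (p1 ⅋ ((p1⊥ ⊗ p1⊥) ⊗ (p2⊥ ⅋ p2))))
  [⅋]  ⊢ p1, (p1 ⅋ ((p1⊥ ⊗ p1⊥) ⊗ (p2⊥ ⅋ p2)))
    [⊗]  ⊢ p1, p1, ((p1⊥ ⊗ p1⊥) ⊗ (p2⊥ ⅋ p2))
      [⊗]  ⊢ p1, p1, (p1⊥ ⊗ p1⊥)
        [Ax]  ⊢ p1, p1⊥
        [Ax]  ⊢ p1, p1⊥
      [⅋]  ⊢ (p2⊥ ⅋ p2)
        [Ax]  ⊢ p2, p2⊥

Result: YES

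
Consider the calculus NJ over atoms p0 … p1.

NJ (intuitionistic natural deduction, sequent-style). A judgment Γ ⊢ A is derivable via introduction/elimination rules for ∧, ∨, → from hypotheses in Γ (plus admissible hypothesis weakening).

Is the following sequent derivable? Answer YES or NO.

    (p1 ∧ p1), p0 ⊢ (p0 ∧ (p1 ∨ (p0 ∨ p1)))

Proof tree:
[∧I] (p1 ∧ p1), p0 ⊢ (p0 ∧ (p1 ∨ (p0 ∨ p1)))
  [Ax] p0 ⊢ p0
  [∨I₂] p0, (p1 ∧ p1) ⊢ (p1 ∨ (p0 ∨ p1))
    [∨I₁] p0, (p1 ∧ p1) ⊢ (p0 ∨ p1)
      [Wk] p0, (p1 ∧ p1) ⊢ p0
        [Ax] p0 ⊢ p0

Result: YES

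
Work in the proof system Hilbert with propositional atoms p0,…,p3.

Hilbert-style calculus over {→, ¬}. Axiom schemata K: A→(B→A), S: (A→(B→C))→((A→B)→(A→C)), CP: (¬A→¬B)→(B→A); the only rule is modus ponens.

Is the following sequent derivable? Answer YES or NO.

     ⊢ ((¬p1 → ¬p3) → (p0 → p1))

Enumerate valuations to refute Γ ⊢ Δ:
  v=0000: Γ:[] Δ:[((¬p1 → ¬p3) → (p0 → p1))=T] refutes=False
  v=0001: Γ:[] Δ:[((¬p1 → ¬p3) → (p0 → p1))=T] refutes=False
  v=0010: Γ:[] Δ:[((¬p1 → ¬p3) → (p0 → p1))=T] refutes=False
  v=0011: Γ:[] Δ:[((¬p1 → ¬p3) → (p0 → p1))=T] refutes=False
  v=0100: Γ:[] Δ:[((¬p1 → ¬p3) → (p0 → p1))=T] refutes=False
  v=0101: Γ:[] Δ:[((¬p1 → ¬p3) → (p0 → p1))=T] refutes=False
  v=0110: Γ:[] Δ:[((¬p1 → ¬p3) → (p0 → p1))=T] refutes=False
  v=0111: Γ:[] Δ:[((¬p1 → ¬p3) → (p0 → p1))=T] refutes=False
  v=1000: Γ:[] Δ:[((¬p1 → ¬p3) → (p0 → p1))=F] refutes=True  ← countermodel

Result: NO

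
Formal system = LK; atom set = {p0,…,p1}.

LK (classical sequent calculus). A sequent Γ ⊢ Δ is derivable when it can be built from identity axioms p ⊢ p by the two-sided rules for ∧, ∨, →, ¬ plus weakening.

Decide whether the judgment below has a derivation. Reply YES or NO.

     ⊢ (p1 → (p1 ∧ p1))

Proof tree:
[→R]  ⊢ (p1 → (p1 ∧ p1))
  [∧R] p1 ⊢ (p1 ∧ p1)
    [Ax] p1 ⊢ p1
    [Ax] p1 ⊢ p1

Result: YES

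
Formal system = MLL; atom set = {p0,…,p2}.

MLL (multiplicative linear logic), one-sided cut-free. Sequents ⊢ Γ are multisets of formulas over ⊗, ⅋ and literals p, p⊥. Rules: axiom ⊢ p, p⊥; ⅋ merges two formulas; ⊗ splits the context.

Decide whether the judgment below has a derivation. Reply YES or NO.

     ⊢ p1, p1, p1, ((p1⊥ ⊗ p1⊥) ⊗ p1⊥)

Derivation trace:
[⊗]  ⊢ p1, p1, p1, ((p1⊥ ⊗ p1⊥) ⊗ p1⊥)
  [⊗]  ⊢ p1, p1, (p1⊥ ⊗ p1⊥)
    [Ax]  ⊢ p1, p1⊥
    [Ax]  ⊢ p1, p1⊥
  [Ax]  ⊢ p1, p1⊥

Result: YES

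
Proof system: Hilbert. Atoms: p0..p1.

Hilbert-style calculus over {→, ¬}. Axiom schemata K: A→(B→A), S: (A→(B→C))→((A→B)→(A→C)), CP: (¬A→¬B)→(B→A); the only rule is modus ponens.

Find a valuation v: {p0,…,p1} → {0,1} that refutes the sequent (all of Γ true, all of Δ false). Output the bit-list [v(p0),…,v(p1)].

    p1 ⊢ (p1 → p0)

Enumerate valuations to refute Γ ⊢ Δ:
  v=00: Γ:[p1=F] Δ:[(p1 → p0)=T] refutes=False
  v=01: Γ:[p1=T] Δ:[(p1 → p0)=F] refutes=True  ← countermodel

Result: [0, 1]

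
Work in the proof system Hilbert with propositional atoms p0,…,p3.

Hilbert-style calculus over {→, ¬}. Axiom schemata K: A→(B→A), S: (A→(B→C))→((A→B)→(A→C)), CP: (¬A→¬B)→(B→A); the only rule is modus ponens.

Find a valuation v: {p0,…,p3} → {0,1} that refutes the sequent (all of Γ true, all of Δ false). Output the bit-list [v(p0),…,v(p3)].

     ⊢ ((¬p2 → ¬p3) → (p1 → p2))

Truth-table refutation:
  v=0000: Γ:[] Δ:[((¬p2 → ¬p3) → (p1 → p2))=T] refutes=False
  v=0001: Γ:[] Δ:[((¬p2 → ¬p3) → (p1 → p2))=T] refutes=False
  v=0010: Γ:[] Δ:[((¬p2 → ¬p3) → (p1 → p2))=T] refutes=False
  v=0011: Γ:[] Δ:[((¬p2 → ¬p3) → (p1 → p2))=T] refutes=False
  v=0100: Γ:[] Δ:[((¬p2 → ¬p3) → (p1 → p2))=F] refutes=True  ← countermodel

Result: [0, 1, 0, 0]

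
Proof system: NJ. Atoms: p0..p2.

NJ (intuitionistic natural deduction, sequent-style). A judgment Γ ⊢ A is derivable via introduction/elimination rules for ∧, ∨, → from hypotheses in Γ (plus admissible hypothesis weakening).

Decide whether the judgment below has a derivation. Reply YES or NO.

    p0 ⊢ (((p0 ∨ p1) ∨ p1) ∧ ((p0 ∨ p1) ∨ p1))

Derivation trace:
[∧I] p0 ⊢ (((p0 ∨ p1) ∨ p1) ∧ ((p0 ∨ p1) ∨ p1))
  [∨I₁] p0 ⊢ ((p0 ∨ p1) ∨ p1)
    [∨I₁] p0 ⊢ (p0 ∨ p1)
      [Ax] p0 ⊢ p0
  [∨I₁] p0 ⊢ ((p0 ∨ p1) ∨ p1)
    [∨I₁] p0 ⊢ (p0 ∨ p1)
      [Ax] p0 ⊢ p0

Result: YES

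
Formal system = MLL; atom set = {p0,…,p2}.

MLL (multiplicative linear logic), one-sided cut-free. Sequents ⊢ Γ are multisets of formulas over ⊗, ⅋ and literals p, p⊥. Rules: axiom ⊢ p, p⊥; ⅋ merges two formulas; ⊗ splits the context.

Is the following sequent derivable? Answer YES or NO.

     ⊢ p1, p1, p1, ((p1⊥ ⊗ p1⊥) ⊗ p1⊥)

Proof tree:
[⊗]  ⊢ p1, p1, p1, ((p1⊥ ⊗ p1⊥) ⊗ p1⊥)
  [⊗]  ⊢ p1, p1, (p1⊥ ⊗ p1⊥)
    [Ax]  ⊢ p1, p1⊥
    [Ax]  ⊢ p1, p1⊥
  [Ax]  ⊢ p1, p1⊥

Result: YES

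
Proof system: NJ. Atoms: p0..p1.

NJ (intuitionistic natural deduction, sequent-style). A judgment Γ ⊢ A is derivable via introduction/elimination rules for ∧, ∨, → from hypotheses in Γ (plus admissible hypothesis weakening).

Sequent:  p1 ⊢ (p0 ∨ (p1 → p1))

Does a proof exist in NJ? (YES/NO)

Derivation trace:
[∨I₂] p1 ⊢ (p0 ∨ (p1 → p1))
  [Wk] p1 ⊢ (p1 → p1)
    [→I]  ⊢ (p1 → p1)
      [Ax] p1 ⊢ p1

Result: YES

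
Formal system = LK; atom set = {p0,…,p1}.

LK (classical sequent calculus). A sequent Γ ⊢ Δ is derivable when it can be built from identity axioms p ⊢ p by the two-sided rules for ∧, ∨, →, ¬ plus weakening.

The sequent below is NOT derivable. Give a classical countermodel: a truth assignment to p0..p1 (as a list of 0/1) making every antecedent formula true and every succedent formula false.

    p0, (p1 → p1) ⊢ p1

Truth-table refutation:
  v=00: Γ:[p0=F, (p1 → p1)=T] Δ:[p1=F] refutes=False
  v=01: Γ:[p0=F, (p1 → p1)=T] Δ:[p1=T] refutes=False
  v=10: Γ:[p0=T, (p1 → p1)=T] Δ:[p1=F] refutes=True  ← countermodel

Result: [1, 0]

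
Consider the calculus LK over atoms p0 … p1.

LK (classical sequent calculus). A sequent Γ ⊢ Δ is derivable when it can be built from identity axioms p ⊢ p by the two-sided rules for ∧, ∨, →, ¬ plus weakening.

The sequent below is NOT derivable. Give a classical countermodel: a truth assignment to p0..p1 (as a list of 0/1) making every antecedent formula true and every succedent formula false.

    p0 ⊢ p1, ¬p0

Search for a countermodel by truth-table:
  v=00: Γ:[p0=F] Δ:[p1=F, ¬p0=T] refutes=False
  v=01: Γ:[p0=F] Δ:[p1=T, ¬p0=T] refutes=False
  v=10: Γ:[p0=T] Δ:[p1=F, ¬p0=F] refutes=True  ← countermodel

Result: [1, 0]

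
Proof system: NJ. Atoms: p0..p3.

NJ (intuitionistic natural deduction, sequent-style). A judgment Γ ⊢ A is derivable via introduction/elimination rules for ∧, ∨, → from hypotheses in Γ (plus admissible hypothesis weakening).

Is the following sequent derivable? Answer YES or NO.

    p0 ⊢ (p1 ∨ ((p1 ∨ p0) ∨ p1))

Derivation trace:
[∨I₂] p0 ⊢ (p1 ∨ ((p1 ∨ p0) ∨ p1))
  [∨I₁] p0 ⊢ ((p1 ∨ p0) ∨ p1)
    [∨I₂] p0 ⊢ (p1 ∨ p0)
      [Ax] p0 ⊢ p0

Result: YES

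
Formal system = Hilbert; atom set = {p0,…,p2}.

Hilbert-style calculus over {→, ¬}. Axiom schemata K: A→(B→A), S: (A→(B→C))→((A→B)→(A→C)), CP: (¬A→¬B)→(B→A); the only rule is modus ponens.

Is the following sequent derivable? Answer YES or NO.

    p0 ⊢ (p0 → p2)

Search for a countermodel by truth-table:
  v=000: Γ:[p0=F] Δ:[(p0 → p2)=T] refutes=False
  v=001: Γ:[p0=F] Δ:[(p0 → p2)=T] refutes=False
  v=010: Γ:[p0=F] Δ:[(p0 → p2)=T] refutes=False
  v=011: Γ:[p0=F] Δ:[(p0 → p2)=T] refutes=False
  v=100: Γ:[p0=T] Δ:[(p0 → p2)=F] refutes=True  ← countermodel

Result: NO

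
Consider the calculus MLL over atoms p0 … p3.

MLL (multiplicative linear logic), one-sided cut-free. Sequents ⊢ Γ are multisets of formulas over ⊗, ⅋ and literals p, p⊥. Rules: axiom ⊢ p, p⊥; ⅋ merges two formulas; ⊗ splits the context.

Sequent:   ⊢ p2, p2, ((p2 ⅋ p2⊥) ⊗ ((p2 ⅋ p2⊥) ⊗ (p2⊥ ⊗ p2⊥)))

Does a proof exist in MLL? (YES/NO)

Proof tree:
[⊗]  ⊢ p2, p2, ((p2 ⅋ p2⊥) ⊗ ((p2 ⅋ p2⊥) ⊗ (p2⊥ ⊗ p2⊥)))
  [⅋]  ⊢ (p2 ⅋ p2⊥)
    [Ax]  ⊢ p2, p2⊥
  [⊗]  ⊢ p2, p2, ((p2 ⅋ p2⊥) ⊗ (p2⊥ ⊗ p2⊥))
    [⅋]  ⊢ (p2 ⅋ p2⊥)
      [Ax]  ⊢ p2, p2⊥
    [⊗]  ⊢ p2, p2, (p2⊥ ⊗ p2⊥)
      [Ax]  ⊢ p2, p2⊥
      [Ax]  ⊢ p2, p2⊥

Result: YES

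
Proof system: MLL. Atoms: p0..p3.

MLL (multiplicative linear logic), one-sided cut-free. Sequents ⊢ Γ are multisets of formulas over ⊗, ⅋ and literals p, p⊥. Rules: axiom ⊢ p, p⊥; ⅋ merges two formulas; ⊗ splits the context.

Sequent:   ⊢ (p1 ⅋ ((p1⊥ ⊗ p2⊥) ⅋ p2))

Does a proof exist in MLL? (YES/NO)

Derivation (root first):
[⅋]  ⊢ (p1 ⅋ ((p1⊥ ⊗ p2⊥) ⅋ p2))
  [⅋]  ⊢ p1, ((p1⊥ ⊗ p2⊥) ⅋ p2)
    [⊗]  ⊢ p1, p2, (p1⊥ ⊗ p2⊥)
      [Ax]  ⊢ p1, p1⊥
      [Ax]  ⊢ p2, p2⊥

Result: YES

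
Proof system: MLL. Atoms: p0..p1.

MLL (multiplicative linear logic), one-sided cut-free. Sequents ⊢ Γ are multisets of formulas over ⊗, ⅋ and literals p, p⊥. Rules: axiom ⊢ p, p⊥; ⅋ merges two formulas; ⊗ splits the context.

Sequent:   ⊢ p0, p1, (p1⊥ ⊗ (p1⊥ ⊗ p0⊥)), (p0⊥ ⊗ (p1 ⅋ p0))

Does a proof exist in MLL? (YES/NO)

Proof tree:
[⊗]  ⊢ p0, p1, (p1⊥ ⊗ (p1⊥ ⊗ p0⊥)), (p0⊥ ⊗ (p1 ⅋ p0))
  [Ax]  ⊢ p0, p0⊥
  [⅋]  ⊢ p1, (p1⊥ ⊗ (p1⊥ ⊗ p0⊥)), (p1 ⅋ p0)
    [⊗]  ⊢ p1, p1, p0, (p1⊥ ⊗ (p1⊥ ⊗ p0⊥))
      [Ax]  ⊢ p1, p1⊥
      [⊗]  ⊢ p1, p0, (p1⊥ ⊗ p0⊥)
        [Ax]  ⊢ p1, p1⊥
        [Ax]  ⊢ p0, p0⊥

Result: YES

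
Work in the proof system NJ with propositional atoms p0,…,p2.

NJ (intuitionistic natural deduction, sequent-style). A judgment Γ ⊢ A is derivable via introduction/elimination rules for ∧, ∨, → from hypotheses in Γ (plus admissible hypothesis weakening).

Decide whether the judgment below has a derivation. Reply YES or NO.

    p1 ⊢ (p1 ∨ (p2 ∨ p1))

Derivation (root first):
[∨I₂] p1 ⊢ (p1 ∨ (p2 ∨ p1))
  [∨I₂] p1 ⊢ (p2 ∨ p1)
    [Ax] p1 ⊢ p1

Result: YES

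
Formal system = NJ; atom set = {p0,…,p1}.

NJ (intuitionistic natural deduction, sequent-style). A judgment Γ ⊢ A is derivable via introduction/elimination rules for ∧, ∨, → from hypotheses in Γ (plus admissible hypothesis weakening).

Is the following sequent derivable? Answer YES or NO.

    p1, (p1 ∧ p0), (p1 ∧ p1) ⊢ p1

Derivation trace:
[Wk] p1, (p1 ∧ p0), (p1 ∧ p1) ⊢ p1
  [Wk] p1, (p1 ∧ p0) ⊢ p1
    [Ax] p1 ⊢ p1

Result: YES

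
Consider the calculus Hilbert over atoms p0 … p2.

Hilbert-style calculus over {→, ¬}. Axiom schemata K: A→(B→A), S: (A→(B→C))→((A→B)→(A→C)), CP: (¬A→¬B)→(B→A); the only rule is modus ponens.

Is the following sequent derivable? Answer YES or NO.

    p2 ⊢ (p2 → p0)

Truth-table refutation:
  v=000: Γ:[p2=F] Δ:[(p2 → p0)=T] refutes=False
  v=001: Γ:[p2=T] Δ:[(p2 → p0)=F] refutes=True  ← countermodel

Result: NO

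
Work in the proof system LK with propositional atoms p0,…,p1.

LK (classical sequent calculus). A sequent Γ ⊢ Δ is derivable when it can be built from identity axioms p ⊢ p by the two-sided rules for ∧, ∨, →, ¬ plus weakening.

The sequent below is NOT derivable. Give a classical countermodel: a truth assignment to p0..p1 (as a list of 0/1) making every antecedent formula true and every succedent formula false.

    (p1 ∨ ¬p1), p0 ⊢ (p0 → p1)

Enumerate valuations to refute Γ ⊢ Δ:
  v=00: Γ:[(p1 ∨ ¬p1)=T, p0=F] Δ:[(p0 → p1)=T] refutes=False
  v=01: Γ:[(p1 ∨ ¬p1)=T, p0=F] Δ:[(p0 → p1)=T] refutes=False
  v=10: Γ:[(p1 ∨ ¬p1)=T, p0=T] Δ:[(p0 → p1)=F] refutes=True  ← countermodel

Result: [1, 0]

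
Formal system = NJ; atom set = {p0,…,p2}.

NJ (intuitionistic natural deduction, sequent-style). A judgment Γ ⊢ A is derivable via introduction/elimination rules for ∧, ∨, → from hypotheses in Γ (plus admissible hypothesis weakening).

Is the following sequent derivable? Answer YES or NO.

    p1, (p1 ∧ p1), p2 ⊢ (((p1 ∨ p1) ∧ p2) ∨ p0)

Derivation (root first):
[∨I₁] p1, (p1 ∧ p1), p2 ⊢ (((p1 ∨ p1) ∧ p2) ∨ p0)
  [∧I] p1, (p1 ∧ p1), p2 ⊢ ((p1 ∨ p1) ∧ p2)
    [∨I₁] p1, (p1 ∧ p1) ⊢ (p1 ∨ p1)
      [Wk] p1, (p1 ∧ p1) ⊢ p1
        [Ax] p1 ⊢ p1
    [Ax] p2 ⊢ p2

Result: YES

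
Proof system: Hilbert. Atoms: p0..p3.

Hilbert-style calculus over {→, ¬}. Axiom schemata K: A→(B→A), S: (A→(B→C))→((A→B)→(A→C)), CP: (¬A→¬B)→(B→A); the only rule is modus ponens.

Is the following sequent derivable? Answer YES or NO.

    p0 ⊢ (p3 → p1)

Enumerate valuations to refute Γ ⊢ Δ:
  v=0000: Γ:[p0=F] Δ:[(p3 → p1)=T] refutes=False
  v=0001: Γ:[p0=F] Δ:[(p3 → p1)=F] refutes=False
  v=0010: Γ:[p0=F] Δ:[(p3 → p1)=T] refutes=False
  v=0011: Γ:[p0=F] Δ:[(p3 → p1)=F] refutes=False
  v=0100: Γ:[p0=F] Δ:[(p3 → p1)=T] refutes=False
  v=0101: Γ:[p0=F] Δ:[(p3 → p1)=T] refutes=False
  v=0110: Γ:[p0=F] Δ:[(p3 → p1)=T] refutes=False
  v=0111: Γ:[p0=F] Δ:[(p3 → p1)=T] refutes=False
  v=1000: Γ:[p0=T] Δ:[(p3 → p1)=T] refutes=False
  v=1001: Γ:[p0=T] Δ:[(p3 → p1)=F] refutes=True  ← countermodel

Result: NO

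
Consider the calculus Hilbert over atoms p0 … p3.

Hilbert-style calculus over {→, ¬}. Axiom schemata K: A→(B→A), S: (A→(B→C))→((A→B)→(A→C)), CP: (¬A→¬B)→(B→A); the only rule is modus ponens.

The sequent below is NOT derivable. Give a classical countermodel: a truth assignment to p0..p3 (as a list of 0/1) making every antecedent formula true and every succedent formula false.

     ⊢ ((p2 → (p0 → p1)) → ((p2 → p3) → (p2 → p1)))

Search for a countermodel by truth-table:
  v=0000: Γ:[] Δ:[((p2 → (p0 → p1)) → ((p2 → p3) → (p2 → p1)))=T] refutes=False
  v=0001: Γ:[] Δ:[((p2 → (p0 → p1)) → ((p2 → p3) → (p2 → p1)))=T] refutes=False
  v=0010: Γ:[] Δ:[((p2 → (p0 → p1)) → ((p2 → p3) → (p2 → p1)))=T] refutes=False
  v=0011: Γ:[] Δ:[((p2 → (p0 → p1)) → ((p2 → p3) → (p2 → p1)))=F] refutes=True  ← countermodel

Result: [0, 0, 1, 1]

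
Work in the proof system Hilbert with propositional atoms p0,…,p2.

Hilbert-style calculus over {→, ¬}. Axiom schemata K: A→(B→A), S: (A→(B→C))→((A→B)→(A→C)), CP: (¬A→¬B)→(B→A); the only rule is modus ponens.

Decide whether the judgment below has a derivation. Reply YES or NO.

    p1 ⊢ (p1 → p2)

Search for a countermodel by truth-table:
  v=000: Γ:[p1=F] Δ:[(p1 → p2)=T] refutes=False
  v=001: Γ:[p1=F] Δ:[(p1 → p2)=T] refutes=False
  v=010: Γ:[p1=T] Δ:[(p1 → p2)=F] refutes=True  ← countermodel

Result: NO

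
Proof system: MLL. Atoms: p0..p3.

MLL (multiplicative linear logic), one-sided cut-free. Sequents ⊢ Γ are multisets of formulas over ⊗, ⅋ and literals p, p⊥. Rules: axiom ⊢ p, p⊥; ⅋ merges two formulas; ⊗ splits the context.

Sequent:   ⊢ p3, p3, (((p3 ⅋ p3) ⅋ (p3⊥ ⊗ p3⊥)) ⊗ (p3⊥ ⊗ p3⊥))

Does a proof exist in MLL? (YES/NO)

Derivation trace:
[⊗]  ⊢ p3, p3, (((p3 ⅋ p3) ⅋ (p3⊥ ⊗ p3⊥)) ⊗ (p3⊥ ⊗ p3⊥))
  [⅋]  ⊢ ((p3 ⅋ p3) ⅋ (p3⊥ ⊗ p3⊥))
    [⅋]  ⊢ (p3⊥ ⊗ p3⊥), (p3 ⅋ p3)
      [⊗]  ⊢ p3, p3, (p3⊥ ⊗ p3⊥)
        [Ax]  ⊢ p3, p3⊥
        [Ax]  ⊢ p3, p3⊥
  [⊗]  ⊢ p3, p3, (p3⊥ ⊗ p3⊥)
    [Ax]  ⊢ p3, p3⊥
    [Ax]  ⊢ p3, p3⊥

Result: YES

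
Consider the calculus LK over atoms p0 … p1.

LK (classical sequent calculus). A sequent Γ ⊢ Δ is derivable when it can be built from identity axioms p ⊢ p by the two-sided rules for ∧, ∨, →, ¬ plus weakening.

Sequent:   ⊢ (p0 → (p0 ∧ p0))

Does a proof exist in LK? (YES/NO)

Proof tree:
[→R]  ⊢ (p0 → (p0 ∧ p0))
  [∧R] p0 ⊢ (p0 ∧ p0)
    [Ax] p0 ⊢ p0
    [Ax] p0 ⊢ p0

Result: YES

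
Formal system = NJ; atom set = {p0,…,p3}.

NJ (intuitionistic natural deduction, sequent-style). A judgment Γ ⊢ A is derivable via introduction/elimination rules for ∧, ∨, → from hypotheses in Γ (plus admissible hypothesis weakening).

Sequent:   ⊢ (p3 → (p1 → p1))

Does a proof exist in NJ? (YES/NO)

Derivation (root first):
[→I]  ⊢ (p3 → (p1 → p1))
  [Wk] p3 ⊢ (p1 → p1)
    [→I]  ⊢ (p1 → p1)
      [Ax] p1 ⊢ p1

Result: YES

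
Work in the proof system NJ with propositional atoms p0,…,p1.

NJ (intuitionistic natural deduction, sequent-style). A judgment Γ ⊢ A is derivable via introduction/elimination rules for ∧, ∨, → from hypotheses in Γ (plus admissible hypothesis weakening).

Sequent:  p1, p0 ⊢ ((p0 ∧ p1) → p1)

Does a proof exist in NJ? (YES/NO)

Proof tree:
[Wk] p1, p0 ⊢ ((p0 ∧ p1) → p1)
  [→I] p1 ⊢ ((p0 ∧ p1) → p1)
    [Wk] p1, (p0 ∧ p1) ⊢ p1
      [Ax] p1 ⊢ p1

Result: YES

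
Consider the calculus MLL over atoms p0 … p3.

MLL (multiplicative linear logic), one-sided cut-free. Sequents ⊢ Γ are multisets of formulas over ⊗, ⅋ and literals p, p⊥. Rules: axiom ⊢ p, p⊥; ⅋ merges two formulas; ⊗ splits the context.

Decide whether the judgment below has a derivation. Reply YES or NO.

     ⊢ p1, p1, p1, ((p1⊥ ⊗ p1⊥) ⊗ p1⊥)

Derivation trace:
[⊗]  ⊢ p1, p1, p1, ((p1⊥ ⊗ p1⊥) ⊗ p1⊥)
  [⊗]  ⊢ p1, p1, (p1⊥ ⊗ p1⊥)
    [Ax]  ⊢ p1, p1⊥
    [Ax]  ⊢ p1, p1⊥
  [Ax]  ⊢ p1, p1⊥

Result: YES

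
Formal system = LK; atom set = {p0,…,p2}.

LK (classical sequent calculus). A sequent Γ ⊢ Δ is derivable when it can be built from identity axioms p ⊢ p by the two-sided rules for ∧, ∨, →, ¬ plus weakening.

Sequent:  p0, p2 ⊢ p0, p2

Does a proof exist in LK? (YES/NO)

Derivation (root first):
[WL] p0, p2 ⊢ p0, p2
  [WR] p0 ⊢ p0, p2
    [Ax] p0 ⊢ p0

Result: YES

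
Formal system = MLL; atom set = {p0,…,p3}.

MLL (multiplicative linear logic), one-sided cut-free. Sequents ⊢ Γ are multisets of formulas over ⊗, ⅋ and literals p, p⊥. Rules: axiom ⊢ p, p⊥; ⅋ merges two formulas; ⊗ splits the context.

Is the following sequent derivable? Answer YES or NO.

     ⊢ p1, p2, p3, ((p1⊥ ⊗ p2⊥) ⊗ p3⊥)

Proof tree:
[⊗]  ⊢ p1, p2, p3, ((p1⊥ ⊗ p2⊥) ⊗ p3⊥)
  [⊗]  ⊢ p1, p2, (p1⊥ ⊗ p2⊥)
    [Ax]  ⊢ p1, p1⊥
    [Ax]  ⊢ p2, p2⊥
  [Ax]  ⊢ p3, p3⊥

Result: YES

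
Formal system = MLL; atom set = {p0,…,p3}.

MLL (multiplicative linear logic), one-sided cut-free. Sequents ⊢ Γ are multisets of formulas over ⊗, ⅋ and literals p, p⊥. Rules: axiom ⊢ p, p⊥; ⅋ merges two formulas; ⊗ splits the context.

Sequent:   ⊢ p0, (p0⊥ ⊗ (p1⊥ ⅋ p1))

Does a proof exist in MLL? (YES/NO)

Derivation (root first):
[⊗]  ⊢ p0, (p0⊥ ⊗ (p1⊥ ⅋ p1))
  [Ax]  ⊢ p0, p0⊥
  [⅋]  ⊢ (p1⊥ ⅋ p1)
    [Ax]  ⊢ p1, p1⊥

Result: YES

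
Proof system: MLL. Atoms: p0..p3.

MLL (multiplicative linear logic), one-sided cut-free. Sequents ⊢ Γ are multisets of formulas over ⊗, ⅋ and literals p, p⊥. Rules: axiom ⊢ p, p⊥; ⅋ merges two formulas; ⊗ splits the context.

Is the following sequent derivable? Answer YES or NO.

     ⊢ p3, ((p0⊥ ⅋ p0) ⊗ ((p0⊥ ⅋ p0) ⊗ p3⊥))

Derivation (root first):
[⊗]  ⊢ p3, ((p0⊥ ⅋ p0) ⊗ ((p0⊥ ⅋ p0) ⊗ p3⊥))
  [⅋]  ⊢ (p0⊥ ⅋ p0)
    [Ax]  ⊢ p0, p0⊥
  [⊗]  ⊢ p3, ((p0⊥ ⅋ p0) ⊗ p3⊥)
    [⅋]  ⊢ (p0⊥ ⅋ p0)
      [Ax]  ⊢ p0, p0⊥
    [Ax]  ⊢ p3, p3⊥

Result: YES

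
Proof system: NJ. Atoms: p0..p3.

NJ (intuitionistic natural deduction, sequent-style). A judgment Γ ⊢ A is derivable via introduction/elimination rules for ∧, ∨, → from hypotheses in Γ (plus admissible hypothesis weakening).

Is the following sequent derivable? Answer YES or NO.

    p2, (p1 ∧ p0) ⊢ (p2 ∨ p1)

Derivation (root first):
[∨I₁] p2, (p1 ∧ p0) ⊢ (p2 ∨ p1)
  [Wk] p2, (p1 ∧ p0) ⊢ p2
    [Ax] p2 ⊢ p2

Result: YES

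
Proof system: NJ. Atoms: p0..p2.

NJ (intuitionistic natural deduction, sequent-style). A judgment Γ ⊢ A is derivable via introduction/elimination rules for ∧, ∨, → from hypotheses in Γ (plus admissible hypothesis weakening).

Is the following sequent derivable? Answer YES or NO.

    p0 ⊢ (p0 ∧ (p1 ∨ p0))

Derivation trace:
[∧I] p0 ⊢ (p0 ∧ (p1 ∨ p0))
  [Ax] p0 ⊢ p0
  [∨I₂] p0 ⊢ (p1 ∨ p0)
    [Ax] p0 ⊢ p0

Result: YES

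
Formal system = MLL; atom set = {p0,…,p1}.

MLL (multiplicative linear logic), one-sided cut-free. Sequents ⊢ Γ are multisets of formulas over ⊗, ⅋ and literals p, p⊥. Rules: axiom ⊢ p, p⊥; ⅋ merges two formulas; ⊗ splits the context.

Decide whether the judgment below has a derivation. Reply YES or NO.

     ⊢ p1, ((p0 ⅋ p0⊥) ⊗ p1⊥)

Derivation (root first):
[⊗]  ⊢ p1, ((p0 ⅋ p0⊥) ⊗ p1⊥)
  [⅋]  ⊢ (p0 ⅋ p0⊥)
    [Ax]  ⊢ p0, p0⊥
  [Ax]  ⊢ p1, p1⊥

Result: YES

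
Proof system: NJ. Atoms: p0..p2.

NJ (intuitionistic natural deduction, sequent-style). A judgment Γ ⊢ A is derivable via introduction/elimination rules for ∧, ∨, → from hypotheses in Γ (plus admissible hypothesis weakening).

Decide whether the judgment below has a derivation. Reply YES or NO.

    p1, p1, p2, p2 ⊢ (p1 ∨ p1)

Derivation (root first):
[Wk] p1, p1, p2, p2 ⊢ (p1 ∨ p1)
  [∨I₁] p1, p1, p2 ⊢ (p1 ∨ p1)
    [Wk] p1, p1, p2 ⊢ p1
      [Wk] p1, p1 ⊢ p1
        [Ax] p1 ⊢ p1

Result: YES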